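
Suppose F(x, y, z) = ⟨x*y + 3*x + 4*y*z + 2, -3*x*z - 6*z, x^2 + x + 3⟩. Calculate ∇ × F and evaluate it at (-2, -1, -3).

(∇×F)₁ = ∂F₃/∂y − ∂F₂/∂z = 3*x + 6
(∇×F)₂ = ∂F₁/∂z − ∂F₃/∂x = -2*x + 4*y - 1
(∇×F)₃ = ∂F₂/∂x − ∂F₁/∂y = -x - 7*z
∇×F = (3*x + 6, -2*x + 4*y - 1, -x - 7*z)
At (-2, -1, -3): (0, -1, 23).

(0, -1, 23)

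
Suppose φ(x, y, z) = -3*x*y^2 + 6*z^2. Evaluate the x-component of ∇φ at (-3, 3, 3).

(∇φ)_1 = ∂φ/∂x = -3*y^2
At (-3, 3, 3): -27.

-27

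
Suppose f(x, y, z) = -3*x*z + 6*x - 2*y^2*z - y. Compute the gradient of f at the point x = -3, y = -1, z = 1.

(3, 3, 7)

∂f/∂x = -3*z + 6
∂f/∂y = -4*y*z - 1
∂f/∂z = -3*x - 2*y^2
∇f = (-3*z + 6, -4*y*z - 1, -3*x - 2*y^2)
At (-3, -1, 1): (3, 3, 7).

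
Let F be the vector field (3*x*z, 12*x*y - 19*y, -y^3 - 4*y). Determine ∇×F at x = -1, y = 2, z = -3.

(-16, -3, 24)

(∇×F)₁ = ∂F₃/∂y − ∂F₂/∂z = -3*y^2 - 4
(∇×F)₂ = ∂F₁/∂z − ∂F₃/∂x = 3*x
(∇×F)₃ = ∂F₂/∂x − ∂F₁/∂y = 12*y
∇×F = (-3*y^2 - 4, 3*x, 12*y)
At (-1, 2, -3): (-16, -3, 24).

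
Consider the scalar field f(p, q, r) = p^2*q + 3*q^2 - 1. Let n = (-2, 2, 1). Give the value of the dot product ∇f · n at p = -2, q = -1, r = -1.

∂f/∂p = 2*p*q
∂f/∂q = p^2 + 6*q
∂f/∂r = 0
∇f at (-2, -1, -1) = (4, -2, 0)
∇f · n = (4)(-2) + (-2)(2) + (0)(1) = -12

-12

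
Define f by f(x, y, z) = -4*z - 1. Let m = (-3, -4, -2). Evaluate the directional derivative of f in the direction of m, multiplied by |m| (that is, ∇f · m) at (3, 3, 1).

8

∂f/∂x = 0
∂f/∂y = 0
∂f/∂z = -4
∇f at (3, 3, 1) = (0, 0, -4)
∇f · m = (0)(-3) + (0)(-4) + (-4)(-2) = 8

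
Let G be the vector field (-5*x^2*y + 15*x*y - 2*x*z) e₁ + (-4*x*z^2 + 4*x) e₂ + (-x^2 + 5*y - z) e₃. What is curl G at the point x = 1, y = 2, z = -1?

(∇×G)₁ = ∂G₃/∂y − ∂G₂/∂z = 8*x*z + 5
(∇×G)₂ = ∂G₁/∂z − ∂G₃/∂x = 0
(∇×G)₃ = ∂G₂/∂x − ∂G₁/∂y = 5*x^2 - 15*x - 4*z^2 + 4
∇×G = (8*x*z + 5, 0, 5*x^2 - 15*x - 4*z^2 + 4)
At (1, 2, -1): (-3, 0, -10).

(-3, 0, -10)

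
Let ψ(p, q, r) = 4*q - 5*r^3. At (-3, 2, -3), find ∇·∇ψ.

90

∂²ψ/∂p² = 0
∂²ψ/∂q² = 0
∂²ψ/∂r² = -30*r
∇²ψ = -30*r
At (-3, 2, -3): 90.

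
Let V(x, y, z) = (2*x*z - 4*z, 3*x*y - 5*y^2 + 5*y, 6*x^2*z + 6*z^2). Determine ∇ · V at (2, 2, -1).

1

∂V₁/∂x = 2*z
∂V₂/∂y = 3*x - 10*y + 5
∂V₃/∂z = 6*x^2 + 12*z
∇·V = 6*x^2 + 3*x - 10*y + 14*z + 5
At (2, 2, -1): 1.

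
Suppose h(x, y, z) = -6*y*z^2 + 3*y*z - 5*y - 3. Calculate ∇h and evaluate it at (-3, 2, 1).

(0, -8, -18)

∂h/∂x = 0
∂h/∂y = -6*z^2 + 3*z - 5
∂h/∂z = -12*y*z + 3*y
∇h = (0, -6*z^2 + 3*z - 5, -12*y*z + 3*y)
At (-3, 2, 1): (0, -8, -18).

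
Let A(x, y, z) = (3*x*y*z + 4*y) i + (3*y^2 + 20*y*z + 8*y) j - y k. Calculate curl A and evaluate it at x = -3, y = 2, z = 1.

(∇×A)₁ = ∂A₃/∂y − ∂A₂/∂z = -20*y - 1
(∇×A)₂ = ∂A₁/∂z − ∂A₃/∂x = 3*x*y
(∇×A)₃ = ∂A₂/∂x − ∂A₁/∂y = -3*x*z - 4
∇×A = (-20*y - 1, 3*x*y, -3*x*z - 4)
At (-3, 2, 1): (-41, -18, 5).

(-41, -18, 5)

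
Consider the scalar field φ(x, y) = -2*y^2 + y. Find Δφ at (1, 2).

∂²φ/∂x² = 0
∂²φ/∂y² = -4
∇²φ = -4
At (1, 2): -4.

-4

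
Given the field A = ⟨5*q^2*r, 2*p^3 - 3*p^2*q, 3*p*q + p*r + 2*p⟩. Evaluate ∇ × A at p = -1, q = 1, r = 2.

(-3, -2, -8)

(∇×A)₁ = ∂A₃/∂q − ∂A₂/∂r = 3*p
(∇×A)₂ = ∂A₁/∂r − ∂A₃/∂p = 5*q^2 - 3*q - r - 2
(∇×A)₃ = ∂A₂/∂p − ∂A₁/∂q = 6*p^2 - 6*p*q - 10*q*r
∇×A = (3*p, 5*q^2 - 3*q - r - 2, 6*p^2 - 6*p*q - 10*q*r)
At (-1, 1, 2): (-3, -2, -8).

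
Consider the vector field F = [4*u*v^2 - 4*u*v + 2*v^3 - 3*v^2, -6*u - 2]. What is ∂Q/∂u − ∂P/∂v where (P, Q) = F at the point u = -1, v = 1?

-2

∂F₂/∂u = -6
∂F₁/∂v = 8*u*v - 4*u + 6*v^2 - 6*v
Scalar curl = -8*u*v + 4*u - 6*v^2 + 6*v - 6
At (-1, 1): -2.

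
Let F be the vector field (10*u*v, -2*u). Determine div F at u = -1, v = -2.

-20

∂F₁/∂u = 10*v
∂F₂/∂v = 0
∇·F = 10*v
At (-1, -2): -20.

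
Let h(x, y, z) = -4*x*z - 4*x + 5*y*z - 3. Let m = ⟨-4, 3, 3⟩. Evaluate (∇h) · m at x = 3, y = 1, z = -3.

-98

∂h/∂x = -4*z - 4
∂h/∂y = 5*z
∂h/∂z = -4*x + 5*y
∇h at (3, 1, -3) = (8, -15, -7)
∇h · m = (8)(-4) + (-15)(3) + (-7)(3) = -98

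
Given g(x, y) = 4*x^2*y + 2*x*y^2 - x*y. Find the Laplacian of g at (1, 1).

∂²g/∂x² = 8*y
∂²g/∂y² = 4*x
∇²g = 4*x + 8*y
At (1, 1): 12.

12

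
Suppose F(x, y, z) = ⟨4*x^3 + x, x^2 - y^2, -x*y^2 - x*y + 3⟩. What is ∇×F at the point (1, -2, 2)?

(3, 2, 2)

(∇×F)₁ = ∂F₃/∂y − ∂F₂/∂z = -2*x*y - x
(∇×F)₂ = ∂F₁/∂z − ∂F₃/∂x = y^2 + y
(∇×F)₃ = ∂F₂/∂x − ∂F₁/∂y = 2*x
∇×F = (-2*x*y - x, y^2 + y, 2*x)
At (1, -2, 2): (3, 2, 2).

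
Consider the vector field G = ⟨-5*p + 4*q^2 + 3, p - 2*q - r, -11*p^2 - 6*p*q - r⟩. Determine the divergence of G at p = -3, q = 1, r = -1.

-8

∂G₁/∂p = -5
∂G₂/∂q = -2
∂G₃/∂r = -1
∇·G = -8
At (-3, 1, -1): -8.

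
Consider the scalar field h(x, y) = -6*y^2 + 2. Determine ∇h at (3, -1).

∂h/∂x = 0
∂h/∂y = -12*y
∇h = (0, -12*y)
At (3, -1): (0, 12).

(0, 12)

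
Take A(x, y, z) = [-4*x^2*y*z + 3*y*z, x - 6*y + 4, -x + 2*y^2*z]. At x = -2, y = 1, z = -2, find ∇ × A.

(-8, -12, -25)

(∇×A)₁ = ∂A₃/∂y − ∂A₂/∂z = 4*y*z
(∇×A)₂ = ∂A₁/∂z − ∂A₃/∂x = -4*x^2*y + 3*y + 1
(∇×A)₃ = ∂A₂/∂x − ∂A₁/∂y = 4*x^2*z - 3*z + 1
∇×A = (4*y*z, -4*x^2*y + 3*y + 1, 4*x^2*z - 3*z + 1)
At (-2, 1, -2): (-8, -12, -25).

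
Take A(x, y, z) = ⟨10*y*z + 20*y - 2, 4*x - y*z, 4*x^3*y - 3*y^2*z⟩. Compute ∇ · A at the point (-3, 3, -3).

∂A₁/∂x = 0
∂A₂/∂y = -z
∂A₃/∂z = -3*y^2
∇·A = -3*y^2 - z
At (-3, 3, -3): -24.

-24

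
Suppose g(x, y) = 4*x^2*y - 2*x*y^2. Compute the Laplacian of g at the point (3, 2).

4

∂²g/∂x² = 8*y
∂²g/∂y² = -4*x
∇²g = -4*x + 8*y
At (3, 2): 4.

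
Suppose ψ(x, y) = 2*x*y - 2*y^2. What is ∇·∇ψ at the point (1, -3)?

-4

∂²ψ/∂x² = 0
∂²ψ/∂y² = -4
∇²ψ = -4
At (1, -3): -4.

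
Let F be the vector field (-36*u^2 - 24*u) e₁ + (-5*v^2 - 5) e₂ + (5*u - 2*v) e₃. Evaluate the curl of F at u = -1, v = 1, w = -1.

(∇×F)₁ = ∂F₃/∂v − ∂F₂/∂w = -2
(∇×F)₂ = ∂F₁/∂w − ∂F₃/∂u = -5
(∇×F)₃ = ∂F₂/∂u − ∂F₁/∂v = 0
∇×F = (-2, -5, 0)
At (-1, 1, -1): (-2, -5, 0).

(-2, -5, 0)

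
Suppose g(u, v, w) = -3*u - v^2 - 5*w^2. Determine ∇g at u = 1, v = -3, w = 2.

(-3, 6, -20)

∂g/∂u = -3
∂g/∂v = -2*v
∂g/∂w = -10*w
∇g = (-3, -2*v, -10*w)
At (1, -3, 2): (-3, 6, -20).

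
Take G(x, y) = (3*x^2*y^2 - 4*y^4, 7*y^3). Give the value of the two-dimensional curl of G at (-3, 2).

∂G₂/∂x = 0
∂G₁/∂y = 6*x^2*y - 16*y^3
Scalar curl = -6*x^2*y + 16*y^3
At (-3, 2): 20.

20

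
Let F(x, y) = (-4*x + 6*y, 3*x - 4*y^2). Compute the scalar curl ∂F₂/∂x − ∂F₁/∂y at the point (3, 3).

∂F₂/∂x = 3
∂F₁/∂y = 6
Scalar curl = -3
At (3, 3): -3.

-3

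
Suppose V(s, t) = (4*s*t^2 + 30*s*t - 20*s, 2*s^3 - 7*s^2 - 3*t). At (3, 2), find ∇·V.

∂V₁/∂s = 4*t^2 + 30*t - 20
∂V₂/∂t = -3
∇·V = 4*t^2 + 30*t - 23
At (3, 2): 53.

53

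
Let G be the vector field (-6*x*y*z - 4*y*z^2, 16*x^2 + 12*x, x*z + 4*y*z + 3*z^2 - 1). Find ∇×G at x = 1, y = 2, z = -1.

(-4, 5, 42)

(∇×G)₁ = ∂G₃/∂y − ∂G₂/∂z = 4*z
(∇×G)₂ = ∂G₁/∂z − ∂G₃/∂x = -6*x*y - 8*y*z - z
(∇×G)₃ = ∂G₂/∂x − ∂G₁/∂y = 6*x*z + 32*x + 4*z^2 + 12
∇×G = (4*z, -6*x*y - 8*y*z - z, 6*x*z + 32*x + 4*z^2 + 12)
At (1, 2, -1): (-4, 5, 42).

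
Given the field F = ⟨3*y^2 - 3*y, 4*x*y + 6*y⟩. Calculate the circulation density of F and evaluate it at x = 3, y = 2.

∂F₂/∂x = 4*y
∂F₁/∂y = 6*y - 3
Scalar curl = -2*y + 3
At (3, 2): -1.

-1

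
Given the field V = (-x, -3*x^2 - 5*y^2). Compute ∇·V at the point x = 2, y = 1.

∂V₁/∂x = -1
∂V₂/∂y = -10*y
∇·V = -10*y - 1
At (2, 1): -11.

-11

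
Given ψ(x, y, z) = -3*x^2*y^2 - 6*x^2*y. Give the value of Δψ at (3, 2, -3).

-102

∂²ψ/∂x² = -6*y*(y + 2)
∂²ψ/∂y² = -6*x^2
∂²ψ/∂z² = 0
∇²ψ = -6*x^2 - 6*y^2 - 12*y
At (3, 2, -3): -102.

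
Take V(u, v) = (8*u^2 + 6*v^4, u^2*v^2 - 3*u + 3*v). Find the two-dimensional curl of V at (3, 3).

∂V₂/∂u = 2*u*v^2 - 3
∂V₁/∂v = 24*v^3
Scalar curl = 2*u*v^2 - 24*v^3 - 3
At (3, 3): -597.

-597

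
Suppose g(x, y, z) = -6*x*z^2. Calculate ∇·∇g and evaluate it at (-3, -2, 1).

36

∂²g/∂x² = 0
∂²g/∂y² = 0
∂²g/∂z² = -12*x
∇²g = -12*x
At (-3, -2, 1): 36.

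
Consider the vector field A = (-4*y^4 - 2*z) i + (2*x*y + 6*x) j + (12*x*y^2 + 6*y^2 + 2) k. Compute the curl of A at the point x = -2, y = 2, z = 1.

(-72, -50, 138)

(∇×A)₁ = ∂A₃/∂y − ∂A₂/∂z = 24*x*y + 12*y
(∇×A)₂ = ∂A₁/∂z − ∂A₃/∂x = -12*y^2 - 2
(∇×A)₃ = ∂A₂/∂x − ∂A₁/∂y = 16*y^3 + 2*y + 6
∇×A = (24*x*y + 12*y, -12*y^2 - 2, 16*y^3 + 2*y + 6)
At (-2, 2, 1): (-72, -50, 138).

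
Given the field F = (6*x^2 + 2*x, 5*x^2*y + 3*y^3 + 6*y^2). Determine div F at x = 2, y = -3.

∂F₁/∂x = 12*x + 2
∂F₂/∂y = 5*x^2 + 9*y^2 + 12*y
∇·F = 5*x^2 + 12*x + 9*y^2 + 12*y + 2
At (2, -3): 91.

91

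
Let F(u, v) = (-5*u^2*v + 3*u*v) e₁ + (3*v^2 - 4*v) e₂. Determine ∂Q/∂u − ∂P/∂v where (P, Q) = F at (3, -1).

36

∂F₂/∂u = 0
∂F₁/∂v = -5*u^2 + 3*u
Scalar curl = 5*u^2 - 3*u
At (3, -1): 36.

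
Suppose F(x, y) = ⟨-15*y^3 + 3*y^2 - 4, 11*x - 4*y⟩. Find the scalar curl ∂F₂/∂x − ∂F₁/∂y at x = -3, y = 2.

179

∂F₂/∂x = 11
∂F₁/∂y = -45*y^2 + 6*y
Scalar curl = 45*y^2 - 6*y + 11
At (-3, 2): 179.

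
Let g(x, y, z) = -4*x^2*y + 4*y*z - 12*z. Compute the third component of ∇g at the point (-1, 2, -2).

-4

(∇g)_3 = ∂g/∂z = 4*y - 12
At (-1, 2, -2): -4.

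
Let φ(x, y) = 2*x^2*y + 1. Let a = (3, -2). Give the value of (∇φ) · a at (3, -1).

-72

∂φ/∂x = 4*x*y
∂φ/∂y = 2*x^2
∇φ at (3, -1) = (-12, 18)
∇φ · a = (-12)(3) + (18)(-2) = -72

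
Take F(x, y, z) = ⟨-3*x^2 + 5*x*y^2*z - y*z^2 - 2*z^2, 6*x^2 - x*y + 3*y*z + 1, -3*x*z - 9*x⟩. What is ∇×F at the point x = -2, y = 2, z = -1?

(∇×F)₁ = ∂F₃/∂y − ∂F₂/∂z = -3*y
(∇×F)₂ = ∂F₁/∂z − ∂F₃/∂x = 5*x*y^2 - 2*y*z - z + 9
(∇×F)₃ = ∂F₂/∂x − ∂F₁/∂y = -10*x*y*z + 12*x - y + z^2
∇×F = (-3*y, 5*x*y^2 - 2*y*z - z + 9, -10*x*y*z + 12*x - y + z^2)
At (-2, 2, -1): (-6, -26, -65).

(-6, -26, -65)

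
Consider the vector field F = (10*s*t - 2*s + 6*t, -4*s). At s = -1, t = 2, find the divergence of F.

18

∂F₁/∂s = 10*t - 2
∂F₂/∂t = 0
∇·F = 10*t - 2
At (-1, 2): 18.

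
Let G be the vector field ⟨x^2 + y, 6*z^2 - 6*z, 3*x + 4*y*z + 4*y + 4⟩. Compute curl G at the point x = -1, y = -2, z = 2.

(∇×G)₁ = ∂G₃/∂y − ∂G₂/∂z = -8*z + 10
(∇×G)₂ = ∂G₁/∂z − ∂G₃/∂x = -3
(∇×G)₃ = ∂G₂/∂x − ∂G₁/∂y = -1
∇×G = (-8*z + 10, -3, -1)
At (-1, -2, 2): (-6, -3, -1).

(-6, -3, -1)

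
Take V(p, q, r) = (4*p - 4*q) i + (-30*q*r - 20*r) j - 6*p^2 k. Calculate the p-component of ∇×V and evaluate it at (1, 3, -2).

110

(∇×V)_1 = ∂V₃/∂q − ∂V₂/∂r
= 0 − (-30*q - 20)
= 30*q + 20
At (1, 3, -2): 110.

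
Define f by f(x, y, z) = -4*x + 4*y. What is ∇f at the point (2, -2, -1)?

∂f/∂x = -4
∂f/∂y = 4
∂f/∂z = 0
∇f = (-4, 4, 0)
At (2, -2, -1): (-4, 4, 0).

(-4, 4, 0)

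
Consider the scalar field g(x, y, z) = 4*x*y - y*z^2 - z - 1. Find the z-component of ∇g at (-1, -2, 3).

11

(∇g)_3 = ∂g/∂z = -2*y*z - 1
At (-1, -2, 3): 11.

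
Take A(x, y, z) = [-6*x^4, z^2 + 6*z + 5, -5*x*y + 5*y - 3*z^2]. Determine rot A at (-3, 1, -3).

(∇×A)₁ = ∂A₃/∂y − ∂A₂/∂z = -5*x - 2*z - 1
(∇×A)₂ = ∂A₁/∂z − ∂A₃/∂x = 5*y
(∇×A)₃ = ∂A₂/∂x − ∂A₁/∂y = 0
∇×A = (-5*x - 2*z - 1, 5*y, 0)
At (-3, 1, -3): (20, 5, 0).

(20, 5, 0)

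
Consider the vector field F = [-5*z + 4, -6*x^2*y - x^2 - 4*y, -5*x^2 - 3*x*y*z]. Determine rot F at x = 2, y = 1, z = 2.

(-12, 21, -28)

(∇×F)₁ = ∂F₃/∂y − ∂F₂/∂z = -3*x*z
(∇×F)₂ = ∂F₁/∂z − ∂F₃/∂x = 10*x + 3*y*z - 5
(∇×F)₃ = ∂F₂/∂x − ∂F₁/∂y = -12*x*y - 2*x
∇×F = (-3*x*z, 10*x + 3*y*z - 5, -12*x*y - 2*x)
At (2, 1, 2): (-12, 21, -28).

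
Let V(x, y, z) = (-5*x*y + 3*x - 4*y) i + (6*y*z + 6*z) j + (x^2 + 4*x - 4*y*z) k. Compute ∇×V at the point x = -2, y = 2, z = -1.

(-14, 0, -6)

(∇×V)₁ = ∂V₃/∂y − ∂V₂/∂z = -6*y - 4*z - 6
(∇×V)₂ = ∂V₁/∂z − ∂V₃/∂x = -2*x - 4
(∇×V)₃ = ∂V₂/∂x − ∂V₁/∂y = 5*x + 4
∇×V = (-6*y - 4*z - 6, -2*x - 4, 5*x + 4)
At (-2, 2, -1): (-14, 0, -6).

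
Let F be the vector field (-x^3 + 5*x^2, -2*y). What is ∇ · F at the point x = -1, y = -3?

-15

∂F₁/∂x = -3*x^2 + 10*x
∂F₂/∂y = -2
∇·F = -3*x^2 + 10*x - 2
At (-1, -3): -15.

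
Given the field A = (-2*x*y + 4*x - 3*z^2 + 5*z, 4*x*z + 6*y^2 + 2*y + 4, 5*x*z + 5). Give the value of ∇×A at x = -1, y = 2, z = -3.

(∇×A)₁ = ∂A₃/∂y − ∂A₂/∂z = -4*x
(∇×A)₂ = ∂A₁/∂z − ∂A₃/∂x = -11*z + 5
(∇×A)₃ = ∂A₂/∂x − ∂A₁/∂y = 2*x + 4*z
∇×A = (-4*x, -11*z + 5, 2*x + 4*z)
At (-1, 2, -3): (4, 38, -14).

(4, 38, -14)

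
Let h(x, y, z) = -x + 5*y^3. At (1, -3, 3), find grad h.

(-1, 135, 0)

∂h/∂x = -1
∂h/∂y = 15*y^2
∂h/∂z = 0
∇h = (-1, 15*y^2, 0)
At (1, -3, 3): (-1, 135, 0).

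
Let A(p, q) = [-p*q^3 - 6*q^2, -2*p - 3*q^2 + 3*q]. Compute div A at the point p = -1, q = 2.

∂A₁/∂p = -q^3
∂A₂/∂q = -6*q + 3
∇·A = -q^3 - 6*q + 3
At (-1, 2): -17.

-17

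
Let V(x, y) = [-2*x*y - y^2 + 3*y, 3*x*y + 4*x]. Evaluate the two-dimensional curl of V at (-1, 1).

∂V₂/∂x = 3*y + 4
∂V₁/∂y = -2*x - 2*y + 3
Scalar curl = 2*x + 5*y + 1
At (-1, 1): 4.

4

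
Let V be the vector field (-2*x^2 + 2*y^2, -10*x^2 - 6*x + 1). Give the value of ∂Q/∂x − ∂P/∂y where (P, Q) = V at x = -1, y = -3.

26

∂V₂/∂x = -20*x - 6
∂V₁/∂y = 4*y
Scalar curl = -20*x - 4*y - 6
At (-1, -3): 26.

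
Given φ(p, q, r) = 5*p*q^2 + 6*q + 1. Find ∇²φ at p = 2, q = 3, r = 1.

20

∂²φ/∂p² = 0
∂²φ/∂q² = 10*p
∂²φ/∂r² = 0
∇²φ = 10*p
At (2, 3, 1): 20.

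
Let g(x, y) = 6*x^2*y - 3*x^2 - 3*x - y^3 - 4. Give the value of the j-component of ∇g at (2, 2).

12

(∇g)_2 = ∂g/∂y = 6*x^2 - 3*y^2
At (2, 2): 12.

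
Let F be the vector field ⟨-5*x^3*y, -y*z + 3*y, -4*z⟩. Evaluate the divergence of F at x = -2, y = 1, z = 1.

-62

∂F₁/∂x = -15*x^2*y
∂F₂/∂y = -z + 3
∂F₃/∂z = -4
∇·F = -15*x^2*y - z - 1
At (-2, 1, 1): -62.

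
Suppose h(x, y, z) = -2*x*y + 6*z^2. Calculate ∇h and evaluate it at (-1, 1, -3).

∂h/∂x = -2*y
∂h/∂y = -2*x
∂h/∂z = 12*z
∇h = (-2*y, -2*x, 12*z)
At (-1, 1, -3): (-2, 2, -36).

(-2, 2, -36)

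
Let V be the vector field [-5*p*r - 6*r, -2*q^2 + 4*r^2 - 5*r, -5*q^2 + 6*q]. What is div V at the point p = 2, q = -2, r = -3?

23

∂V₁/∂p = -5*r
∂V₂/∂q = -4*q
∂V₃/∂r = 0
∇·V = -4*q - 5*r
At (2, -2, -3): 23.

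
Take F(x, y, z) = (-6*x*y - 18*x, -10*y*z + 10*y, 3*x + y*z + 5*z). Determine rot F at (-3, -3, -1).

(∇×F)₁ = ∂F₃/∂y − ∂F₂/∂z = 10*y + z
(∇×F)₂ = ∂F₁/∂z − ∂F₃/∂x = -3
(∇×F)₃ = ∂F₂/∂x − ∂F₁/∂y = 6*x
∇×F = (10*y + z, -3, 6*x)
At (-3, -3, -1): (-31, -3, -18).

(-31, -3, -18)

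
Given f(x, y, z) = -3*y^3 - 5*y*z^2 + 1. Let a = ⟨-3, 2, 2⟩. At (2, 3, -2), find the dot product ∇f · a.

-82

∂f/∂x = 0
∂f/∂y = -9*y^2 - 5*z^2
∂f/∂z = -10*y*z
∇f at (2, 3, -2) = (0, -101, 60)
∇f · a = (0)(-3) + (-101)(2) + (60)(2) = -82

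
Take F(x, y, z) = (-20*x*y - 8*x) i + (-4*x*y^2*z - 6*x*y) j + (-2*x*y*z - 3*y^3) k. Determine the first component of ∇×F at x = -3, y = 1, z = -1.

(∇×F)_1 = ∂F₃/∂y − ∂F₂/∂z
= -2*x*z - 9*y^2 − (-4*x*y^2)
= 4*x*y^2 - 2*x*z - 9*y^2
At (-3, 1, -1): -27.

-27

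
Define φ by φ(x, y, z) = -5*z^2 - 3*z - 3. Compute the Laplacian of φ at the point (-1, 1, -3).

∂²φ/∂x² = 0
∂²φ/∂y² = 0
∂²φ/∂z² = -10
∇²φ = -10
At (-1, 1, -3): -10.

-10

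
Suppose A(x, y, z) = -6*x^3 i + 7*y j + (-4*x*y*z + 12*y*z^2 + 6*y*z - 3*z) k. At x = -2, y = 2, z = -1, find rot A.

(∇×A)₁ = ∂A₃/∂y − ∂A₂/∂z = -4*x*z + 12*z^2 + 6*z
(∇×A)₂ = ∂A₁/∂z − ∂A₃/∂x = 4*y*z
(∇×A)₃ = ∂A₂/∂x − ∂A₁/∂y = 0
∇×A = (-4*x*z + 12*z^2 + 6*z, 4*y*z, 0)
At (-2, 2, -1): (-2, -8, 0).

(-2, -8, 0)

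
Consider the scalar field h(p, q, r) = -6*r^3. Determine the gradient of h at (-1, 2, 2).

(0, 0, -72)

∂h/∂p = 0
∂h/∂q = 0
∂h/∂r = -18*r^2
∇h = (0, 0, -18*r^2)
At (-1, 2, 2): (0, 0, -72).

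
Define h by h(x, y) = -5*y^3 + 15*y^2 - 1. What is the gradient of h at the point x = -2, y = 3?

(0, -45)

∂h/∂x = 0
∂h/∂y = -15*y^2 + 30*y
∇h = (0, -15*y^2 + 30*y)
At (-2, 3): (0, -45).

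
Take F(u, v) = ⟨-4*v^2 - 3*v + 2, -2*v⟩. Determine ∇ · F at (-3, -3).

∂F₁/∂u = 0
∂F₂/∂v = -2
∇·F = -2
At (-3, -3): -2.

-2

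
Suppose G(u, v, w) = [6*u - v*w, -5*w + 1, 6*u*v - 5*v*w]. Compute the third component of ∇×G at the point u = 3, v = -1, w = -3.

(∇×G)_3 = ∂G₂/∂u − ∂G₁/∂v
= 0 − (-w)
= w
At (3, -1, -3): -3.

-3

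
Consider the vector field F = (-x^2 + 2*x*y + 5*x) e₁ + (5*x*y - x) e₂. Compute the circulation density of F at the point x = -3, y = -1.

∂F₂/∂x = 5*y - 1
∂F₁/∂y = 2*x
Scalar curl = -2*x + 5*y - 1
At (-3, -1): 0.

0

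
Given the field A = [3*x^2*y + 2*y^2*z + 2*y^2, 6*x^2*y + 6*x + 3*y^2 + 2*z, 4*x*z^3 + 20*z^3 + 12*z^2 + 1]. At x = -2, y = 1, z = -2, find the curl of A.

(∇×A)₁ = ∂A₃/∂y − ∂A₂/∂z = -2
(∇×A)₂ = ∂A₁/∂z − ∂A₃/∂x = 2*y^2 - 4*z^3
(∇×A)₃ = ∂A₂/∂x − ∂A₁/∂y = -3*x^2 + 12*x*y - 4*y*z - 4*y + 6
∇×A = (-2, 2*y^2 - 4*z^3, -3*x^2 + 12*x*y - 4*y*z - 4*y + 6)
At (-2, 1, -2): (-2, 34, -26).

(-2, 34, -26)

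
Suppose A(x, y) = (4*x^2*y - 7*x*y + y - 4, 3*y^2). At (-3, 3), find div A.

∂A₁/∂x = 8*x*y - 7*y
∂A₂/∂y = 6*y
∇·A = 8*x*y - y
At (-3, 3): -75.

-75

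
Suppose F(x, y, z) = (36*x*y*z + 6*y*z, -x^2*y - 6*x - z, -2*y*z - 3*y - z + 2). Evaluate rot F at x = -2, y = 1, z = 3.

(∇×F)₁ = ∂F₃/∂y − ∂F₂/∂z = -2*z - 2
(∇×F)₂ = ∂F₁/∂z − ∂F₃/∂x = 36*x*y + 6*y
(∇×F)₃ = ∂F₂/∂x − ∂F₁/∂y = -2*x*y - 36*x*z - 6*z - 6
∇×F = (-2*z - 2, 36*x*y + 6*y, -2*x*y - 36*x*z - 6*z - 6)
At (-2, 1, 3): (-8, -66, 196).

(-8, -66, 196)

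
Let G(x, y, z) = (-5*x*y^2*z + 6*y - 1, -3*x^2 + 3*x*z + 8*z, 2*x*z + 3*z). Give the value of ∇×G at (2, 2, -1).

(∇×G)₁ = ∂G₃/∂y − ∂G₂/∂z = -3*x - 8
(∇×G)₂ = ∂G₁/∂z − ∂G₃/∂x = -5*x*y^2 - 2*z
(∇×G)₃ = ∂G₂/∂x − ∂G₁/∂y = 10*x*y*z - 6*x + 3*z - 6
∇×G = (-3*x - 8, -5*x*y^2 - 2*z, 10*x*y*z - 6*x + 3*z - 6)
At (2, 2, -1): (-14, -38, -61).

(-14, -38, -61)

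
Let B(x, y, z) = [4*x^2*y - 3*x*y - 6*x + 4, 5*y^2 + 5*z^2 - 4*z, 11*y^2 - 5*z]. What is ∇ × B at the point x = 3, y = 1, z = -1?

(36, 0, -27)

(∇×B)₁ = ∂B₃/∂y − ∂B₂/∂z = 22*y - 10*z + 4
(∇×B)₂ = ∂B₁/∂z − ∂B₃/∂x = 0
(∇×B)₃ = ∂B₂/∂x − ∂B₁/∂y = -4*x^2 + 3*x
∇×B = (22*y - 10*z + 4, 0, -4*x^2 + 3*x)
At (3, 1, -1): (36, 0, -27).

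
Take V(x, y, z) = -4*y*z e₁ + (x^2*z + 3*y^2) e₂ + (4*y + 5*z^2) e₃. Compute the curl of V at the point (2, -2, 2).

(∇×V)₁ = ∂V₃/∂y − ∂V₂/∂z = -x^2 + 4
(∇×V)₂ = ∂V₁/∂z − ∂V₃/∂x = -4*y
(∇×V)₃ = ∂V₂/∂x − ∂V₁/∂y = 2*x*z + 4*z
∇×V = (-x^2 + 4, -4*y, 2*x*z + 4*z)
At (2, -2, 2): (0, 8, 16).

(0, 8, 16)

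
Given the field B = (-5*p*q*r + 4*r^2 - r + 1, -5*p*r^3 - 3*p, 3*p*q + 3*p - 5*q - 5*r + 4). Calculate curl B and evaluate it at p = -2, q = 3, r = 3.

(∇×B)₁ = ∂B₃/∂q − ∂B₂/∂r = 15*p*r^2 + 3*p - 5
(∇×B)₂ = ∂B₁/∂r − ∂B₃/∂p = -5*p*q - 3*q + 8*r - 4
(∇×B)₃ = ∂B₂/∂p − ∂B₁/∂q = 5*p*r - 5*r^3 - 3
∇×B = (15*p*r^2 + 3*p - 5, -5*p*q - 3*q + 8*r - 4, 5*p*r - 5*r^3 - 3)
At (-2, 3, 3): (-281, 41, -168).

(-281, 41, -168)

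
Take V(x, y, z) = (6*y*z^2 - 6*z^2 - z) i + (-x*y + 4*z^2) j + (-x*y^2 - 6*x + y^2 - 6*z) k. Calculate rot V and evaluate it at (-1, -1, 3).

(∇×V)₁ = ∂V₃/∂y − ∂V₂/∂z = -2*x*y + 2*y - 8*z
(∇×V)₂ = ∂V₁/∂z − ∂V₃/∂x = y^2 + 12*y*z - 12*z + 5
(∇×V)₃ = ∂V₂/∂x − ∂V₁/∂y = -y - 6*z^2
∇×V = (-2*x*y + 2*y - 8*z, y^2 + 12*y*z - 12*z + 5, -y - 6*z^2)
At (-1, -1, 3): (-28, -66, -53).

(-28, -66, -53)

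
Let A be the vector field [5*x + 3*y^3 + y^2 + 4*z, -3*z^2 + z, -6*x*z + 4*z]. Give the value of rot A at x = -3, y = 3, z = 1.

(∇×A)₁ = ∂A₃/∂y − ∂A₂/∂z = 6*z - 1
(∇×A)₂ = ∂A₁/∂z − ∂A₃/∂x = 6*z + 4
(∇×A)₃ = ∂A₂/∂x − ∂A₁/∂y = -9*y^2 - 2*y
∇×A = (6*z - 1, 6*z + 4, -9*y^2 - 2*y)
At (-3, 3, 1): (5, 10, -87).

(5, 10, -87)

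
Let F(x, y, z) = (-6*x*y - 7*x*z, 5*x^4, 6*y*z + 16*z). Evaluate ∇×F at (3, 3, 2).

(12, -21, 558)

(∇×F)₁ = ∂F₃/∂y − ∂F₂/∂z = 6*z
(∇×F)₂ = ∂F₁/∂z − ∂F₃/∂x = -7*x
(∇×F)₃ = ∂F₂/∂x − ∂F₁/∂y = 20*x^3 + 6*x
∇×F = (6*z, -7*x, 20*x^3 + 6*x)
At (3, 3, 2): (12, -21, 558).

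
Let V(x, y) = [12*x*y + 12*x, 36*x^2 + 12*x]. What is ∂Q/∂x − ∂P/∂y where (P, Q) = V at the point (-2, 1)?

-108

∂V₂/∂x = 72*x + 12
∂V₁/∂y = 12*x
Scalar curl = 60*x + 12
At (-2, 1): -108.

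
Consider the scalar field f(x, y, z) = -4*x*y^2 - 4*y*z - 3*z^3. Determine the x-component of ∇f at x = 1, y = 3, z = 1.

(∇f)_1 = ∂f/∂x = -4*y^2
At (1, 3, 1): -36.

-36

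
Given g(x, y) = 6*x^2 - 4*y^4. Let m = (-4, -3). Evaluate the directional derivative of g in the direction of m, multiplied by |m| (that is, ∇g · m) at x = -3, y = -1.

∂g/∂x = 12*x
∂g/∂y = -16*y^3
∇g at (-3, -1) = (-36, 16)
∇g · m = (-36)(-4) + (16)(-3) = 96

96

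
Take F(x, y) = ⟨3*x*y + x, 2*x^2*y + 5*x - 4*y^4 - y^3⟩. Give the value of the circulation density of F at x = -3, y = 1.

∂F₂/∂x = 4*x*y + 5
∂F₁/∂y = 3*x
Scalar curl = 4*x*y - 3*x + 5
At (-3, 1): 2.

2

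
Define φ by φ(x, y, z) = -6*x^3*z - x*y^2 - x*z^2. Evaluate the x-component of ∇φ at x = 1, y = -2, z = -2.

(∇φ)_1 = ∂φ/∂x = -18*x^2*z - y^2 - z^2
At (1, -2, -2): 28.

28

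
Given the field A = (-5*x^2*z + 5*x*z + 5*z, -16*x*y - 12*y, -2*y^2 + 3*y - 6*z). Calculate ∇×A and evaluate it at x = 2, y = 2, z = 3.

(-5, -5, -32)

(∇×A)₁ = ∂A₃/∂y − ∂A₂/∂z = -4*y + 3
(∇×A)₂ = ∂A₁/∂z − ∂A₃/∂x = -5*x^2 + 5*x + 5
(∇×A)₃ = ∂A₂/∂x − ∂A₁/∂y = -16*y
∇×A = (-4*y + 3, -5*x^2 + 5*x + 5, -16*y)
At (2, 2, 3): (-5, -5, -32).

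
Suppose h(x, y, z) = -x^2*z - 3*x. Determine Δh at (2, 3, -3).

∂²h/∂x² = -2*z
∂²h/∂y² = 0
∂²h/∂z² = 0
∇²h = -2*z
At (2, 3, -3): 6.

6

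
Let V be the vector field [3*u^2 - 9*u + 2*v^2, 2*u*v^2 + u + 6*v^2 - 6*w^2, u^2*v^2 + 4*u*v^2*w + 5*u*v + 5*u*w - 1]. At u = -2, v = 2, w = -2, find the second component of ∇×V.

48

(∇×V)_2 = ∂V₁/∂w − ∂V₃/∂u
= 0 − (2*u*v^2 + 4*v^2*w + 5*v + 5*w)
= -2*u*v^2 - 4*v^2*w - 5*v - 5*w
At (-2, 2, -2): 48.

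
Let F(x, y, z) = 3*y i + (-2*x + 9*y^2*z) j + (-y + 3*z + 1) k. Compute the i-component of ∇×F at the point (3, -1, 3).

-10

(∇×F)_1 = ∂F₃/∂y − ∂F₂/∂z
= -1 − (9*y^2)
= -9*y^2 - 1
At (3, -1, 3): -10.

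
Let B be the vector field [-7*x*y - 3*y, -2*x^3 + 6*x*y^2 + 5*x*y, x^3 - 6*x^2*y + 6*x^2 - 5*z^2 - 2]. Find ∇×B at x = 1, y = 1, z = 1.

(-6, -3, 15)

(∇×B)₁ = ∂B₃/∂y − ∂B₂/∂z = -6*x^2
(∇×B)₂ = ∂B₁/∂z − ∂B₃/∂x = -3*x^2 + 12*x*y - 12*x
(∇×B)₃ = ∂B₂/∂x − ∂B₁/∂y = -6*x^2 + 7*x + 6*y^2 + 5*y + 3
∇×B = (-6*x^2, -3*x^2 + 12*x*y - 12*x, -6*x^2 + 7*x + 6*y^2 + 5*y + 3)
At (1, 1, 1): (-6, -3, 15).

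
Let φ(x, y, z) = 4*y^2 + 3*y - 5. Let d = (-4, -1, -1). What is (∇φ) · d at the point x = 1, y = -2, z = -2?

13

∂φ/∂x = 0
∂φ/∂y = 8*y + 3
∂φ/∂z = 0
∇φ at (1, -2, -2) = (0, -13, 0)
∇φ · d = (0)(-4) + (-13)(-1) + (0)(-1) = 13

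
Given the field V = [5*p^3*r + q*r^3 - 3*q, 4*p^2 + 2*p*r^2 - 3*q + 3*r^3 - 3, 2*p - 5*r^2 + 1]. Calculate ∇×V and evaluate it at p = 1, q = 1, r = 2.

(∇×V)₁ = ∂V₃/∂q − ∂V₂/∂r = -4*p*r - 9*r^2
(∇×V)₂ = ∂V₁/∂r − ∂V₃/∂p = 5*p^3 + 3*q*r^2 - 2
(∇×V)₃ = ∂V₂/∂p − ∂V₁/∂q = 8*p - r^3 + 2*r^2 + 3
∇×V = (-4*p*r - 9*r^2, 5*p^3 + 3*q*r^2 - 2, 8*p - r^3 + 2*r^2 + 3)
At (1, 1, 2): (-44, 15, 11).

(-44, 15, 11)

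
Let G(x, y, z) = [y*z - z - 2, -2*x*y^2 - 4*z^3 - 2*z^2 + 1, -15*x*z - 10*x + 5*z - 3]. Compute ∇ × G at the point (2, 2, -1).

(∇×G)₁ = ∂G₃/∂y − ∂G₂/∂z = 12*z^2 + 4*z
(∇×G)₂ = ∂G₁/∂z − ∂G₃/∂x = y + 15*z + 9
(∇×G)₃ = ∂G₂/∂x − ∂G₁/∂y = -2*y^2 - z
∇×G = (12*z^2 + 4*z, y + 15*z + 9, -2*y^2 - z)
At (2, 2, -1): (8, -4, -7).

(8, -4, -7)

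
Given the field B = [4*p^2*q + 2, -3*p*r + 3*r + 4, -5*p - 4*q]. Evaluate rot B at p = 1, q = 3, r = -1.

(-4, 5, -1)

(∇×B)₁ = ∂B₃/∂q − ∂B₂/∂r = 3*p - 7
(∇×B)₂ = ∂B₁/∂r − ∂B₃/∂p = 5
(∇×B)₃ = ∂B₂/∂p − ∂B₁/∂q = -4*p^2 - 3*r
∇×B = (3*p - 7, 5, -4*p^2 - 3*r)
At (1, 3, -1): (-4, 5, -1).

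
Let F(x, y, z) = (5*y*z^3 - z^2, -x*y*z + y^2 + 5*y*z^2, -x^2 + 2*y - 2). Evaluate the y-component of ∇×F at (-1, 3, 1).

41

(∇×F)_2 = ∂F₁/∂z − ∂F₃/∂x
= 15*y*z^2 - 2*z − (-2*x)
= 2*x + 15*y*z^2 - 2*z
At (-1, 3, 1): 41.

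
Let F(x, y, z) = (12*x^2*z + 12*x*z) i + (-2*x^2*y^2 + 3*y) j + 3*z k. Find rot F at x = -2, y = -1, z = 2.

(0, 24, 8)

(∇×F)₁ = ∂F₃/∂y − ∂F₂/∂z = 0
(∇×F)₂ = ∂F₁/∂z − ∂F₃/∂x = 12*x^2 + 12*x
(∇×F)₃ = ∂F₂/∂x − ∂F₁/∂y = -4*x*y^2
∇×F = (0, 12*x^2 + 12*x, -4*x*y^2)
At (-2, -1, 2): (0, 24, 8).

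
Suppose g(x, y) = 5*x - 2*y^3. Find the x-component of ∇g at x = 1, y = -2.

(∇g)_1 = ∂g/∂x = 5
At (1, -2): 5.

5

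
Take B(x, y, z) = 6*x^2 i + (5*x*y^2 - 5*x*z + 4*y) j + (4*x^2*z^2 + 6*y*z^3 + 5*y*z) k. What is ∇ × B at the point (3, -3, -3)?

(∇×B)₁ = ∂B₃/∂y − ∂B₂/∂z = 5*x + 6*z^3 + 5*z
(∇×B)₂ = ∂B₁/∂z − ∂B₃/∂x = -8*x*z^2
(∇×B)₃ = ∂B₂/∂x − ∂B₁/∂y = 5*y^2 - 5*z
∇×B = (5*x + 6*z^3 + 5*z, -8*x*z^2, 5*y^2 - 5*z)
At (3, -3, -3): (-162, -216, 60).

(-162, -216, 60)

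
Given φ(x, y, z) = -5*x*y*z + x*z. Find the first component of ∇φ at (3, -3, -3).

-48

(∇φ)_1 = ∂φ/∂x = -5*y*z + z
At (3, -3, -3): -48.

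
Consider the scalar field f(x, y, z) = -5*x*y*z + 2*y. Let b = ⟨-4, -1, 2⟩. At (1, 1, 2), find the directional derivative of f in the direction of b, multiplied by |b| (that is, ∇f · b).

38

∂f/∂x = -5*y*z
∂f/∂y = -5*x*z + 2
∂f/∂z = -5*x*y
∇f at (1, 1, 2) = (-10, -8, -5)
∇f · b = (-10)(-4) + (-8)(-1) + (-5)(2) = 38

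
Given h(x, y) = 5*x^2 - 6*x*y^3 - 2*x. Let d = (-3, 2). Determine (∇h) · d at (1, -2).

-312

∂h/∂x = 10*x - 6*y^3 - 2
∂h/∂y = -18*x*y^2
∇h at (1, -2) = (56, -72)
∇h · d = (56)(-3) + (-72)(2) = -312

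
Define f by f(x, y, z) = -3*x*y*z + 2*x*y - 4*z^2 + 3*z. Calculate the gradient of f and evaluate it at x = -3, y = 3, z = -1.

(15, -15, 38)

∂f/∂x = -3*y*z + 2*y
∂f/∂y = -3*x*z + 2*x
∂f/∂z = -3*x*y - 8*z + 3
∇f = (-3*y*z + 2*y, -3*x*z + 2*x, -3*x*y - 8*z + 3)
At (-3, 3, -1): (15, -15, 38).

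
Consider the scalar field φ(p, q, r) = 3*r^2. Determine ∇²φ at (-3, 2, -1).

∂²φ/∂p² = 0
∂²φ/∂q² = 0
∂²φ/∂r² = 6
∇²φ = 6
At (-3, 2, -1): 6.

6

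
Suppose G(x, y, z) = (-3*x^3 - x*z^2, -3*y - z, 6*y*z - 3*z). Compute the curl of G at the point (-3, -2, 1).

(∇×G)₁ = ∂G₃/∂y − ∂G₂/∂z = 6*z + 1
(∇×G)₂ = ∂G₁/∂z − ∂G₃/∂x = -2*x*z
(∇×G)₃ = ∂G₂/∂x − ∂G₁/∂y = 0
∇×G = (6*z + 1, -2*x*z, 0)
At (-3, -2, 1): (7, 6, 0).

(7, 6, 0)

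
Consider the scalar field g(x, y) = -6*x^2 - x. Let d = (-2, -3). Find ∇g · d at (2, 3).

50

∂g/∂x = -12*x - 1
∂g/∂y = 0
∇g at (2, 3) = (-25, 0)
∇g · d = (-25)(-2) + (0)(-3) = 50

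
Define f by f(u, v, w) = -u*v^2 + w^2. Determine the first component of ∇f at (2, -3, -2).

-9

(∇f)_1 = ∂f/∂u = -v^2
At (2, -3, -2): -9.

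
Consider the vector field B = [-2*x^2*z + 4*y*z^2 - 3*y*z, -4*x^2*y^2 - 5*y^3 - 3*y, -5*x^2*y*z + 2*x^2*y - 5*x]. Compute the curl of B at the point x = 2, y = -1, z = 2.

(∇×B)₁ = ∂B₃/∂y − ∂B₂/∂z = -5*x^2*z + 2*x^2
(∇×B)₂ = ∂B₁/∂z − ∂B₃/∂x = -2*x^2 + 10*x*y*z - 4*x*y + 8*y*z - 3*y + 5
(∇×B)₃ = ∂B₂/∂x − ∂B₁/∂y = -8*x*y^2 - 4*z^2 + 3*z
∇×B = (-5*x^2*z + 2*x^2, -2*x^2 + 10*x*y*z - 4*x*y + 8*y*z - 3*y + 5, -8*x*y^2 - 4*z^2 + 3*z)
At (2, -1, 2): (-32, -48, -26).

(-32, -48, -26)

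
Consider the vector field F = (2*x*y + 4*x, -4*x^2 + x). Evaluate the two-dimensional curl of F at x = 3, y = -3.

∂F₂/∂x = -8*x + 1
∂F₁/∂y = 2*x
Scalar curl = -10*x + 1
At (3, -3): -29.

-29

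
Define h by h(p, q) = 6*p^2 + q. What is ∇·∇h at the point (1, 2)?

12

∂²h/∂p² = 12
∂²h/∂q² = 0
∇²h = 12
At (1, 2): 12.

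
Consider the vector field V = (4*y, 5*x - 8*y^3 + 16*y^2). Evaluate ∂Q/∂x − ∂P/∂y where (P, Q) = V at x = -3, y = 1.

1

∂V₂/∂x = 5
∂V₁/∂y = 4
Scalar curl = 1
At (-3, 1): 1.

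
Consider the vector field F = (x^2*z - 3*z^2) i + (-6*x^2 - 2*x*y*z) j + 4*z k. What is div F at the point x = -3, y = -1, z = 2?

∂F₁/∂x = 2*x*z
∂F₂/∂y = -2*x*z
∂F₃/∂z = 4
∇·F = 4
At (-3, -1, 2): 4.

4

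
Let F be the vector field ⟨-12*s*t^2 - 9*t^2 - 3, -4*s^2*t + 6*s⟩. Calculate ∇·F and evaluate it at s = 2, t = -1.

-28

∂F₁/∂s = -12*t^2
∂F₂/∂t = -4*s^2
∇·F = -4*s^2 - 12*t^2
At (2, -1): -28.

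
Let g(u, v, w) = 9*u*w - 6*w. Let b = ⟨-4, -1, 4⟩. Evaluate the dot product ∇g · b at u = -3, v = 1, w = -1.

-96

∂g/∂u = 9*w
∂g/∂v = 0
∂g/∂w = 9*u - 6
∇g at (-3, 1, -1) = (-9, 0, -33)
∇g · b = (-9)(-4) + (0)(-1) + (-33)(4) = -96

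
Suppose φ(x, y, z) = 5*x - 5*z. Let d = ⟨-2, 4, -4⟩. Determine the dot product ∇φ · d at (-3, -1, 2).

∂φ/∂x = 5
∂φ/∂y = 0
∂φ/∂z = -5
∇φ at (-3, -1, 2) = (5, 0, -5)
∇φ · d = (5)(-2) + (0)(4) + (-5)(-4) = 10

10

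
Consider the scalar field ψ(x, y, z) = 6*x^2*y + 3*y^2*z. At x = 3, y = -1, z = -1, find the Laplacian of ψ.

∂²ψ/∂x² = 12*y
∂²ψ/∂y² = 6*z
∂²ψ/∂z² = 0
∇²ψ = 12*y + 6*z
At (3, -1, -1): -18.

-18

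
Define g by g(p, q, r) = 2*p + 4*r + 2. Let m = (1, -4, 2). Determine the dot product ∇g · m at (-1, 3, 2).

10

∂g/∂p = 2
∂g/∂q = 0
∂g/∂r = 4
∇g at (-1, 3, 2) = (2, 0, 4)
∇g · m = (2)(1) + (0)(-4) + (4)(2) = 10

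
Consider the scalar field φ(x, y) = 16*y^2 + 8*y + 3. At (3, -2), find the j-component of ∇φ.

-56

(∇φ)_2 = ∂φ/∂y = 32*y + 8
At (3, -2): -56.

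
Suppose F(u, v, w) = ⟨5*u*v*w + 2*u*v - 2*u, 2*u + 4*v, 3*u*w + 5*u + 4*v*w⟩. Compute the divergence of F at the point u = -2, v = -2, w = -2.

∂F₁/∂u = 5*v*w + 2*v - 2
∂F₂/∂v = 4
∂F₃/∂w = 3*u + 4*v
∇·F = 3*u + 5*v*w + 6*v + 2
At (-2, -2, -2): 4.

4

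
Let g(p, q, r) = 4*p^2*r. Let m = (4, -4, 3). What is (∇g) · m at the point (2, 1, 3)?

240

∂g/∂p = 8*p*r
∂g/∂q = 0
∂g/∂r = 4*p^2
∇g at (2, 1, 3) = (48, 0, 16)
∇g · m = (48)(4) + (0)(-4) + (16)(3) = 240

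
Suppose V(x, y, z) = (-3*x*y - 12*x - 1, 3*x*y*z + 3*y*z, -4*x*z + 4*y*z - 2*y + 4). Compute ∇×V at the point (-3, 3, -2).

(8, -8, -27)

(∇×V)₁ = ∂V₃/∂y − ∂V₂/∂z = -3*x*y - 3*y + 4*z - 2
(∇×V)₂ = ∂V₁/∂z − ∂V₃/∂x = 4*z
(∇×V)₃ = ∂V₂/∂x − ∂V₁/∂y = 3*x + 3*y*z
∇×V = (-3*x*y - 3*y + 4*z - 2, 4*z, 3*x + 3*y*z)
At (-3, 3, -2): (8, -8, -27).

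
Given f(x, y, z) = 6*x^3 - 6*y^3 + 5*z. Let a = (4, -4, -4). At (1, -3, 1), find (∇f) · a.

∂f/∂x = 18*x^2
∂f/∂y = -18*y^2
∂f/∂z = 5
∇f at (1, -3, 1) = (18, -162, 5)
∇f · a = (18)(4) + (-162)(-4) + (5)(-4) = 700

700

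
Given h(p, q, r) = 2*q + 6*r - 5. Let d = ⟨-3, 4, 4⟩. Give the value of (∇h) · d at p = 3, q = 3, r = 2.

∂h/∂p = 0
∂h/∂q = 2
∂h/∂r = 6
∇h at (3, 3, 2) = (0, 2, 6)
∇h · d = (0)(-3) + (2)(4) + (6)(4) = 32

32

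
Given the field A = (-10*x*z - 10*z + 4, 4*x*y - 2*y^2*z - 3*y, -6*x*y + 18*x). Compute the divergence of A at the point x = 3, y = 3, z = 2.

∂A₁/∂x = -10*z
∂A₂/∂y = 4*x - 4*y*z - 3
∂A₃/∂z = 0
∇·A = 4*x - 4*y*z - 10*z - 3
At (3, 3, 2): -35.

-35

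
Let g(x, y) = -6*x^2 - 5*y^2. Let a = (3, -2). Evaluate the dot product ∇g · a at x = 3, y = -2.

∂g/∂x = -12*x
∂g/∂y = -10*y
∇g at (3, -2) = (-36, 20)
∇g · a = (-36)(3) + (20)(-2) = -148

-148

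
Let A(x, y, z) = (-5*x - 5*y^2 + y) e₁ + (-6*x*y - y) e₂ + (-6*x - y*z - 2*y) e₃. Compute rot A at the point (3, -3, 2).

(∇×A)₁ = ∂A₃/∂y − ∂A₂/∂z = -z - 2
(∇×A)₂ = ∂A₁/∂z − ∂A₃/∂x = 6
(∇×A)₃ = ∂A₂/∂x − ∂A₁/∂y = 4*y - 1
∇×A = (-z - 2, 6, 4*y - 1)
At (3, -3, 2): (-4, 6, -13).

(-4, 6, -13)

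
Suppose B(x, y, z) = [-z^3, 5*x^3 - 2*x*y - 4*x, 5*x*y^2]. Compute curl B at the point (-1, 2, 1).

(∇×B)₁ = ∂B₃/∂y − ∂B₂/∂z = 10*x*y
(∇×B)₂ = ∂B₁/∂z − ∂B₃/∂x = -5*y^2 - 3*z^2
(∇×B)₃ = ∂B₂/∂x − ∂B₁/∂y = 15*x^2 - 2*y - 4
∇×B = (10*x*y, -5*y^2 - 3*z^2, 15*x^2 - 2*y - 4)
At (-1, 2, 1): (-20, -23, 7).

(-20, -23, 7)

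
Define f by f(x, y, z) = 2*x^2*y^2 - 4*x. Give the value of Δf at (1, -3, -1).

40

∂²f/∂x² = 4*y^2
∂²f/∂y² = 4*x^2
∂²f/∂z² = 0
∇²f = 4*x^2 + 4*y^2
At (1, -3, -1): 40.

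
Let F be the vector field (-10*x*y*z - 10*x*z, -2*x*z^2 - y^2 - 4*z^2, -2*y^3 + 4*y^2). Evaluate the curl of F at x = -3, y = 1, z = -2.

(10, 60, 52)

(∇×F)₁ = ∂F₃/∂y − ∂F₂/∂z = 4*x*z - 6*y^2 + 8*y + 8*z
(∇×F)₂ = ∂F₁/∂z − ∂F₃/∂x = -10*x*y - 10*x
(∇×F)₃ = ∂F₂/∂x − ∂F₁/∂y = 10*x*z - 2*z^2
∇×F = (4*x*z - 6*y^2 + 8*y + 8*z, -10*x*y - 10*x, 10*x*z - 2*z^2)
At (-3, 1, -2): (10, 60, 52).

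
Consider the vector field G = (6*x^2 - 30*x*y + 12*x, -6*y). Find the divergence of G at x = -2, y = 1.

-48

∂G₁/∂x = 12*x - 30*y + 12
∂G₂/∂y = -6
∇·G = 12*x - 30*y + 6
At (-2, 1): -48.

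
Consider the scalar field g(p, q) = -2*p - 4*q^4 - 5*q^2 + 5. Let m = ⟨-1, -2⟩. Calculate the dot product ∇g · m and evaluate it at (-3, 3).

∂g/∂p = -2
∂g/∂q = -16*q^3 - 10*q
∇g at (-3, 3) = (-2, -462)
∇g · m = (-2)(-1) + (-462)(-2) = 926

926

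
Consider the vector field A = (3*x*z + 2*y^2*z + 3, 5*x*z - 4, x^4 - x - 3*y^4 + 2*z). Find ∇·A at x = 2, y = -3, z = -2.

-4

∂A₁/∂x = 3*z
∂A₂/∂y = 0
∂A₃/∂z = 2
∇·A = 3*z + 2
At (2, -3, -2): -4.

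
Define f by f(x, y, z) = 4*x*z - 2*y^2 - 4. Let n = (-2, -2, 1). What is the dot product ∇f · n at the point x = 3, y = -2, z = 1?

∂f/∂x = 4*z
∂f/∂y = -4*y
∂f/∂z = 4*x
∇f at (3, -2, 1) = (4, 8, 12)
∇f · n = (4)(-2) + (8)(-2) + (12)(1) = -12

-12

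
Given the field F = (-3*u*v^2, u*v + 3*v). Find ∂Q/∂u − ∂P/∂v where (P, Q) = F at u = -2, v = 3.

-33

∂F₂/∂u = v
∂F₁/∂v = -6*u*v
Scalar curl = 6*u*v + v
At (-2, 3): -33.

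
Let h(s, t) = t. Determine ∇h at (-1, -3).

(0, 1)

∂h/∂s = 0
∂h/∂t = 1
∇h = (0, 1)
At (-1, -3): (0, 1).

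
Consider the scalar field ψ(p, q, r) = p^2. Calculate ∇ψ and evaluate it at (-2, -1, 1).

(-4, 0, 0)

∂ψ/∂p = 2*p
∂ψ/∂q = 0
∂ψ/∂r = 0
∇ψ = (2*p, 0, 0)
At (-2, -1, 1): (-4, 0, 0).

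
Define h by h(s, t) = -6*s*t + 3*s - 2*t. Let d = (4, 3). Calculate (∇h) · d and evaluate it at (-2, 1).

∂h/∂s = -6*t + 3
∂h/∂t = -6*s - 2
∇h at (-2, 1) = (-3, 10)
∇h · d = (-3)(4) + (10)(3) = 18

18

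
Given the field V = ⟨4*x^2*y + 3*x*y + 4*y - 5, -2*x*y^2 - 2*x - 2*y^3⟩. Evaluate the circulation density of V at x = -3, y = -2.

∂V₂/∂x = -2*y^2 - 2
∂V₁/∂y = 4*x^2 + 3*x + 4
Scalar curl = -4*x^2 - 3*x - 2*y^2 - 6
At (-3, -2): -41.

-41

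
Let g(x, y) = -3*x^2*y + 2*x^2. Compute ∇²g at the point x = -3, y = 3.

∂²g/∂x² = 2*(-3*y + 2)
∂²g/∂y² = 0
∇²g = -6*y + 4
At (-3, 3): -14.

-14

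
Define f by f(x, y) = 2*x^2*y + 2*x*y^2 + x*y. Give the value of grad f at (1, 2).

(18, 11)

∂f/∂x = 4*x*y + 2*y^2 + y
∂f/∂y = 2*x^2 + 4*x*y + x
∇f = (4*x*y + 2*y^2 + y, 2*x^2 + 4*x*y + x)
At (1, 2): (18, 11).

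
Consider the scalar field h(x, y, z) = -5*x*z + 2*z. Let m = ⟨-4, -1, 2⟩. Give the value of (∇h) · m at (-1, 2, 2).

54

∂h/∂x = -5*z
∂h/∂y = 0
∂h/∂z = -5*x + 2
∇h at (-1, 2, 2) = (-10, 0, 7)
∇h · m = (-10)(-4) + (0)(-1) + (7)(2) = 54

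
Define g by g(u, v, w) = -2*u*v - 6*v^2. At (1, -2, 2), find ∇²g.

∂²g/∂u² = 0
∂²g/∂v² = -12
∂²g/∂w² = 0
∇²g = -12
At (1, -2, 2): -12.

-12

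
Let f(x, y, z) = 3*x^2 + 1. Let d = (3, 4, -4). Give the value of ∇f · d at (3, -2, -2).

54

∂f/∂x = 6*x
∂f/∂y = 0
∂f/∂z = 0
∇f at (3, -2, -2) = (18, 0, 0)
∇f · d = (18)(3) + (0)(4) + (0)(-4) = 54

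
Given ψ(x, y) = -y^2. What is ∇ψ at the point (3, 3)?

(0, -6)

∂ψ/∂x = 0
∂ψ/∂y = -2*y
∇ψ = (0, -2*y)
At (3, 3): (0, -6).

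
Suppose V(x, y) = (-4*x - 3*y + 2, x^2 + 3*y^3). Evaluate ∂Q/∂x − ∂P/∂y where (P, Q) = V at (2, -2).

7

∂V₂/∂x = 2*x
∂V₁/∂y = -3
Scalar curl = 2*x + 3
At (2, -2): 7.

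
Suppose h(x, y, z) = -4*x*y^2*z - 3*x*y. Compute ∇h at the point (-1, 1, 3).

∂h/∂x = -4*y^2*z - 3*y
∂h/∂y = -8*x*y*z - 3*x
∂h/∂z = -4*x*y^2
∇h = (-4*y^2*z - 3*y, -8*x*y*z - 3*x, -4*x*y^2)
At (-1, 1, 3): (-15, 27, 4).

(-15, 27, 4)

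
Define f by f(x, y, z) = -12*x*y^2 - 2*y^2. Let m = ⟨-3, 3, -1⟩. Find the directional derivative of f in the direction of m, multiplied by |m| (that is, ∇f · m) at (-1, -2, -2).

∂f/∂x = -12*y^2
∂f/∂y = -24*x*y - 4*y
∂f/∂z = 0
∇f at (-1, -2, -2) = (-48, -40, 0)
∇f · m = (-48)(-3) + (-40)(3) + (0)(-1) = 24

24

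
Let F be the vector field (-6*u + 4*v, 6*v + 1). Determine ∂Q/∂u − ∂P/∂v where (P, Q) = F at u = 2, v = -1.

∂F₂/∂u = 0
∂F₁/∂v = 4
Scalar curl = -4
At (2, -1): -4.

-4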